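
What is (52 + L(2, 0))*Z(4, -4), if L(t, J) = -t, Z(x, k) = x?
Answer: 200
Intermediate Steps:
(52 + L(2, 0))*Z(4, -4) = (52 - 1*2)*4 = (52 - 2)*4 = 50*4 = 200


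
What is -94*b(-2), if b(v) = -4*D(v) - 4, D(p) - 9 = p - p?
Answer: 3760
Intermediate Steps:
D(p) = 9 (D(p) = 9 + (p - p) = 9 + 0 = 9)
b(v) = -40 (b(v) = -4*9 - 4 = -36 - 4 = -40)
-94*b(-2) = -94*(-40) = 3760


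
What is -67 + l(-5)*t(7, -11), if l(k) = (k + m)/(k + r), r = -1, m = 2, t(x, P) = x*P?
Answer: -211/2 ≈ -105.50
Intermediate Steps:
t(x, P) = P*x
l(k) = (2 + k)/(-1 + k) (l(k) = (k + 2)/(k - 1) = (2 + k)/(-1 + k))
-67 + l(-5)*t(7, -11) = -67 + ((2 - 5)/(-1 - 5))*(-11*7) = -67 + (-3/(-6))*(-77) = -67 - ⅙*(-3)*(-77) = -67 + (½)*(-77) = -67 - 77/2 = -211/2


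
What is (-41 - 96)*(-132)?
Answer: 18084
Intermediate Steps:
(-41 - 96)*(-132) = -137*(-132) = 18084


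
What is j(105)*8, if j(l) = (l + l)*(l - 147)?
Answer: -70560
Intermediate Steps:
j(l) = 2*l*(-147 + l) (j(l) = (2*l)*(-147 + l) = 2*l*(-147 + l))
j(105)*8 = (2*105*(-147 + 105))*8 = (2*105*(-42))*8 = -8820*8 = -70560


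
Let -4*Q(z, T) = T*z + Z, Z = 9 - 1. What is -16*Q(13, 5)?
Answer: 292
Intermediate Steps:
Z = 8
Q(z, T) = -2 - T*z/4 (Q(z, T) = -(T*z + 8)/4 = -(8 + T*z)/4 = -2 - T*z/4)
-16*Q(13, 5) = -16*(-2 - 1/4*5*13) = -16*(-2 - 65/4) = -16*(-73/4) = 292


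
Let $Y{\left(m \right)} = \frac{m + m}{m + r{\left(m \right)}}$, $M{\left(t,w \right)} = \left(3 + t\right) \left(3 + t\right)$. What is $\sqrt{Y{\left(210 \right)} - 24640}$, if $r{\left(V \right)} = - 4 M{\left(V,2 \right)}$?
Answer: $\frac{i \sqrt{22489041512210}}{30211} \approx 156.97 i$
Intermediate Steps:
$M{\left(t,w \right)} = \left(3 + t\right)^{2}$
$r{\left(V \right)} = - 4 \left(3 + V\right)^{2}$
$Y{\left(m \right)} = \frac{2 m}{m - 4 \left(3 + m\right)^{2}}$ ($Y{\left(m \right)} = \frac{m + m}{m - 4 \left(3 + m\right)^{2}} = \frac{2 m}{m - 4 \left(3 + m\right)^{2}}$)
$\sqrt{Y{\left(210 \right)} - 24640} = \sqrt{2 \cdot 210 \frac{1}{210 - 4 \left(3 + 210\right)^{2}} - 24640} = \sqrt{2 \cdot 210 \frac{1}{210 - 4 \cdot 213^{2}} - 24640} = \sqrt{2 \cdot 210 \frac{1}{210 - 181476} - 24640} = \sqrt{2 \cdot 210 \frac{1}{-181266} - 24640} = \sqrt{2 \cdot 210 \left(- \frac{1}{181266}\right) - 24640} = \sqrt{- \frac{70}{30211} - 24640} = \sqrt{- \frac{744399110}{30211}} = \frac{i \sqrt{22489041512210}}{30211}$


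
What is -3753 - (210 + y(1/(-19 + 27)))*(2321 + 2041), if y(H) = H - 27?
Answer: -3210177/4 ≈ -8.0254e+5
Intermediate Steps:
y(H) = -27 + H
-3753 - (210 + y(1/(-19 + 27)))*(2321 + 2041) = -3753 - (210 + (-27 + 1/(-19 + 27)))*(2321 + 2041) = -3753 - (210 + (-27 + 1/8))*4362 = -3753 - (210 + (-27 + ⅛))*4362 = -3753 - (210 - 215/8)*4362 = -3753 - 1465*4362/8 = -3753 - 1*3195165/4 = -3753 - 3195165/4 = -3210177/4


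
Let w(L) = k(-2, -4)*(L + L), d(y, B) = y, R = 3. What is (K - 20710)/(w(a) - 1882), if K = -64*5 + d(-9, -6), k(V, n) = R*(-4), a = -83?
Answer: -21039/110 ≈ -191.26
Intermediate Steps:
k(V, n) = -12 (k(V, n) = 3*(-4) = -12)
w(L) = -24*L (w(L) = -12*(L + L) = -24*L)
K = -329 (K = -64*5 - 9 = -320 - 9 = -329)
(K - 20710)/(w(a) - 1882) = (-329 - 20710)/(-24*(-83) - 1882) = -21039/(1992 - 1882) = -21039/110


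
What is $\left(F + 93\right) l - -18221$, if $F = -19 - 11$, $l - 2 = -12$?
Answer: $17591$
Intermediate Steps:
$l = -10$ ($l = 2 - 12 = -10$)
$F = -30$
$\left(F + 93\right) l - -18221 = \left(-30 + 93\right) \left(-10\right) - -18221 = 63 \left(-10\right) + 18221 = -630 + 18221 = 17591$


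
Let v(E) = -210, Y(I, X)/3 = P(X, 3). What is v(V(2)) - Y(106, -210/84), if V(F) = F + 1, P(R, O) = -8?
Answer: -186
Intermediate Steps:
Y(I, X) = -24 (Y(I, X) = 3*(-8) = -24)
V(F) = 1 + F
v(V(2)) - Y(106, -210/84) = -210 - 1*(-24) = -210 + 24 = -186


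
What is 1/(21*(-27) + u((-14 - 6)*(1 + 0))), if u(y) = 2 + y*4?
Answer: -1/645 ≈ -0.0015504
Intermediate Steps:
u(y) = 2 + 4*y
1/(21*(-27) + u((-14 - 6)*(1 + 0))) = 1/(21*(-27) + (2 + 4*((-14 - 6)*(1 + 0)))) = 1/(-567 + (2 + 4*(-20*1))) = 1/(-567 + (2 + 4*(-20))) = 1/(-567 + (2 - 80)) = 1/(-567 - 78) = 1/(-645) = -1/645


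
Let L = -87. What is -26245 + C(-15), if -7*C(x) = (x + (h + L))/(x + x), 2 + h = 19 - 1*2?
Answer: -1837179/70 ≈ -26245.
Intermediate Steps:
h = 15 (h = -2 + (19 - 1*2) = -2 + (19 - 2) = -2 + 17 = 15)
C(x) = -(-72 + x)/(14*x) (C(x) = -(x + (15 - 87))/(7*(x + x)) = -(x - 72)/(7*(2*x)) = -(-72 + x)*1/(2*x)/7 = -(-72 + x)/(14*x))
-26245 + C(-15) = -26245 + (1/14)*(72 - 1*(-15))/(-15) = -26245 + (1/14)*(-1/15)*(72 + 15) = -26245 + (1/14)*(-1/15)*87 = -26245 - 29/70 = -1837179/70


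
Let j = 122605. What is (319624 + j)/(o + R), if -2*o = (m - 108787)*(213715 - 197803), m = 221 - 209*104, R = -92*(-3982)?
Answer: 442229/1037049056 ≈ 0.00042643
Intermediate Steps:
R = 366344
m = -21515 (m = 221 - 21736 = -21515)
o = 1036682712 (o = -(-21515 - 108787)*(213715 - 197803)/2 = -(-65151)*15912 = -1/2*(-2073365424) = 1036682712)
(319624 + j)/(o + R) = (319624 + 122605)/(1036682712 + 366344) = 442229/1037049056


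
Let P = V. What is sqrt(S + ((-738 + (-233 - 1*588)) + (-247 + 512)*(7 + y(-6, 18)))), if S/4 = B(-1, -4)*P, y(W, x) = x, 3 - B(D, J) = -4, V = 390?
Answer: sqrt(15986) ≈ 126.44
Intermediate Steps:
B(D, J) = 7 (B(D, J) = 3 - 1*(-4) = 3 + 4 = 7)
P = 390
S = 10920 (S = 4*(7*390) = 4*2730 = 10920)
sqrt(S + ((-738 + (-233 - 1*588)) + (-247 + 512)*(7 + y(-6, 18)))) = sqrt(10920 + ((-738 + (-233 - 1*588)) + (-247 + 512)*(7 + 18))) = sqrt(10920 + ((-738 + (-233 - 588)) + 265*25)) = sqrt(10920 + ((-738 - 821) + 6625)) = sqrt(10920 + (-1559 + 6625)) = sqrt(10920 + 5066) = sqrt(15986)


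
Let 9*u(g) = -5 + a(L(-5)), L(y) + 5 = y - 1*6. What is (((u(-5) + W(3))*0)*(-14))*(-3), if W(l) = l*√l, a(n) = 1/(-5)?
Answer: 0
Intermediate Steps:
L(y) = -11 + y (L(y) = -5 + (y - 1*6) = -5 + (y - 6) = -5 + (-6 + y) = -11 + y)
a(n) = -⅕
W(l) = l^(3/2)
u(g) = -26/45 (u(g) = (-5 - ⅕)/9 = (⅑)*(-26/5) = -26/45)
(((u(-5) + W(3))*0)*(-14))*(-3) = (((-26/45 + 3^(3/2))*0)*(-14))*(-3) = (((-26/45 + 3*√3)*0)*(-14))*(-3) = (0*(-14))*(-3) = 0*(-3) = 0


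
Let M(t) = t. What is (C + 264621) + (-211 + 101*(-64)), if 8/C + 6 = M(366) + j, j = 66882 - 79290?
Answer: 388466675/1506 ≈ 2.5795e+5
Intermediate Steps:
j = -12408
C = -1/1506 (C = 8/(-6 + (366 - 12408)) = 8/(-6 - 12042) = 8/(-12048) = 8*(-1/12048) = -1/1506 ≈ -0.00066401)
(C + 264621) + (-211 + 101*(-64)) = (-1/1506 + 264621) + (-211 + 101*(-64)) = 398519225/1506 + (-211 - 6464) = 398519225/1506 - 6675 = 388466675/1506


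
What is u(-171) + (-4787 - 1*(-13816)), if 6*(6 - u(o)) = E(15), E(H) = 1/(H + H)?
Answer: 1626299/180 ≈ 9035.0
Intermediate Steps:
E(H) = 1/(2*H)
u(o) = 1079/180 (u(o) = 6 - 1/(12*15) = 6 - 1/6*1/30 = 6 - 1/180 = 1079/180)
u(-171) + (-4787 - 1*(-13816)) = 1079/180 + (-4787 - 1*(-13816)) = 1079/180 + (-4787 + 13816) = 1079/180 + 9029 = 1626299/180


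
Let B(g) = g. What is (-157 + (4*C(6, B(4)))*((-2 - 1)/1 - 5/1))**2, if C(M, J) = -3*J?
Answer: 51529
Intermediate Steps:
(-157 + (4*C(6, B(4)))*((-2 - 1)/1 - 5/1))**2 = (-157 + (4*(-3*4))*((-2 - 1)/1 - 5/1))**2 = (-157 + (4*(-12))*(-3*1 - 5*1))**2 = (-157 - 48*(-3 - 5))**2 = (-157 - 48*(-8))**2 = (-157 + 384)**2 = 227**2 = 51529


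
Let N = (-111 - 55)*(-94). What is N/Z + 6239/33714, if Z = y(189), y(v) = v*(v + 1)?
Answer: 41673097/67259430 ≈ 0.61959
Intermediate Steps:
y(v) = v*(1 + v)
N = 15604 (N = -166*(-94) = 15604)
Z = 35910 (Z = 189*(1 + 189) = 189*190 = 35910)
N/Z + 6239/33714 = 15604/35910 + 6239/33714 = 15604*(1/35910) + 6239*(1/33714) = 7802/17955 + 6239/33714 = 41673097/67259430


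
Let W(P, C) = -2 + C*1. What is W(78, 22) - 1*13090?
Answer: -13070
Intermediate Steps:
W(P, C) = -2 + C
W(78, 22) - 1*13090 = (-2 + 22) - 1*13090 = 20 - 13090 = -13070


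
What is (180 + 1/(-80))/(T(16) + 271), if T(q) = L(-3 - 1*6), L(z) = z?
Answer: 14399/20960 ≈ 0.68698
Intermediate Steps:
T(q) = -9 (T(q) = -3 - 1*6 = -3 - 6 = -9)
(180 + 1/(-80))/(T(16) + 271) = (180 + 1/(-80))/(-9 + 271) = (180 - 1/80)/262 = (14399/80)*(1/262) = 14399/20960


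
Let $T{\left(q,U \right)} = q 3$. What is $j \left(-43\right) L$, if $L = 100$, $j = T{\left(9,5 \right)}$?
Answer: $-116100$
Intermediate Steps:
$T{\left(q,U \right)} = 3 q$
$j = 27$ ($j = 3 \cdot 9 = 27$)
$j \left(-43\right) L = 27 \left(-43\right) 100 = \left(-1161\right) 100 = -116100$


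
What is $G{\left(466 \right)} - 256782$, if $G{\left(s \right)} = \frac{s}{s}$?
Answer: $-256781$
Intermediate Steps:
$G{\left(s \right)} = 1$
$G{\left(466 \right)} - 256782 = 1 - 256782 = -256781$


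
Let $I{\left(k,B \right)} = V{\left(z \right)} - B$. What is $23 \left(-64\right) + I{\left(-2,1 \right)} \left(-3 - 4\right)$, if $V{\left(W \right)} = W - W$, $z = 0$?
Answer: $-1465$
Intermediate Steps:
$V{\left(W \right)} = 0$
$I{\left(k,B \right)} = - B$ ($I{\left(k,B \right)} = 0 - B = - B$)
$23 \left(-64\right) + I{\left(-2,1 \right)} \left(-3 - 4\right) = 23 \left(-64\right) + \left(-1\right) 1 \left(-3 - 4\right) = -1472 - -7 = -1472 + 7 = -1465$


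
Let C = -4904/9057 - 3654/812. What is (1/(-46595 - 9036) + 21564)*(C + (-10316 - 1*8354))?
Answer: -405809423292801983/1007699934 ≈ -4.0271e+8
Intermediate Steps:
C = -91321/18114 (C = -4904*1/9057 - 3654*1/812 = -4904/9057 - 9/2 = -91321/18114 ≈ -5.0415)
(1/(-46595 - 9036) + 21564)*(C + (-10316 - 1*8354)) = (1/(-46595 - 9036) + 21564)*(-91321/18114 + (-10316 - 1*8354)) = (1/(-55631) + 21564)*(-91321/18114 + (-10316 - 8354)) = (-1/55631 + 21564)*(-91321/18114 - 18670) = (1199626883/55631)*(-338279701/18114) = -405809423292801983/1007699934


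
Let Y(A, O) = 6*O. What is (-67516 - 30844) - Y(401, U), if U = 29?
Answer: -98534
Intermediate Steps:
(-67516 - 30844) - Y(401, U) = (-67516 - 30844) - 6*29 = -98360 - 1*174 = -98360 - 174 = -98534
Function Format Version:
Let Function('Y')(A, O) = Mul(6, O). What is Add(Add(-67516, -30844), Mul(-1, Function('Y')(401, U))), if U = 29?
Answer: -98534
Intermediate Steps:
Add(Add(-67516, -30844), Mul(-1, Function('Y')(401, U))) = Add(Add(-67516, -30844), Mul(-1, Mul(6, 29))) = Add(-98360, Mul(-1, 174)) = Add(-98360, -174) = -98534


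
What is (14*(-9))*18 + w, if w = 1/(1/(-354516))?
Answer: -356784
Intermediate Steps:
w = -354516 (w = 1/(-1/354516) = -354516)
(14*(-9))*18 + w = (14*(-9))*18 - 354516 = -126*18 - 354516 = -2268 - 354516 = -356784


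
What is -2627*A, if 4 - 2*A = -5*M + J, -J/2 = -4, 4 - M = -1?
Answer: -55167/2 ≈ -27584.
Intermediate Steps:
M = 5 (M = 4 - 1*(-1) = 4 + 1 = 5)
J = 8 (J = -2*(-4) = 8)
A = 21/2 (A = 2 - (-5*5 + 8)/2 = 2 - (-25 + 8)/2 = 2 - 1/2*(-17) = 2 + 17/2 = 21/2 ≈ 10.500)
-2627*A = -2627*21/2 = -55167/2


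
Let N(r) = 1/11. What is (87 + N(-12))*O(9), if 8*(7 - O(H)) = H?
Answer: 22513/44 ≈ 511.66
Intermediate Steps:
O(H) = 7 - H/8
N(r) = 1/11
(87 + N(-12))*O(9) = (87 + 1/11)*(7 - ⅛*9) = 958*(7 - 9/8)/11 = (958/11)*(47/8) = 22513/44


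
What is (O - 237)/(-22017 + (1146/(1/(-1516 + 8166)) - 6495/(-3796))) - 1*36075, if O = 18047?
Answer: -1040596523938465/28845366363 ≈ -36075.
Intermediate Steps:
(O - 237)/(-22017 + (1146/(1/(-1516 + 8166)) - 6495/(-3796))) - 1*36075 = (18047 - 237)/(-22017 + (1146/(1/(-1516 + 8166)) - 6495/(-3796))) - 1*36075 = 17810/(-22017 + (1146/(1/6650) - 6495*(-1/3796))) - 36075 = 17810/(-22017 + (1146/(1/6650) + 6495/3796)) - 36075 = 17810/(-22017 + (1146*6650 + 6495/3796)) - 36075 = 17810/(-22017 + (7620900 + 6495/3796)) - 36075 = 17810/(-22017 + 28928942895/3796) - 36075 = 17810/(28845366363/3796) - 36075 = 17810*(3796/28845366363) - 36075 = 67606760/28845366363 - 36075 = -1040596523938465/28845366363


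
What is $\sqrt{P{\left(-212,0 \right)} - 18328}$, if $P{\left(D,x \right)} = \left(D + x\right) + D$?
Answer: $8 i \sqrt{293} \approx 136.94 i$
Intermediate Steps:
$P{\left(D,x \right)} = x + 2 D$
$\sqrt{P{\left(-212,0 \right)} - 18328} = \sqrt{\left(0 + 2 \left(-212\right)\right) - 18328} = \sqrt{\left(0 - 424\right) - 18328} = \sqrt{-424 - 18328} = \sqrt{-18752} = 8 i \sqrt{293}$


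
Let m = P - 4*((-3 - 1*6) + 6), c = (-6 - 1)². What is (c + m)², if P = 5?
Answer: 4356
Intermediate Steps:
c = 49 (c = (-7)² = 49)
m = 17 (m = 5 - 4*((-3 - 1*6) + 6) = 5 - 4*((-3 - 6) + 6) = 5 - 4*(-9 + 6) = 5 - 4*(-3) = 5 + 12 = 17)
(c + m)² = (49 + 17)² = 66² = 4356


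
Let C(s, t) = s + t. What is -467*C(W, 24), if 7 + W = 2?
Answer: -8873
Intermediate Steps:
W = -5 (W = -7 + 2 = -5)
-467*C(W, 24) = -467*(-5 + 24) = -467*19 = -8873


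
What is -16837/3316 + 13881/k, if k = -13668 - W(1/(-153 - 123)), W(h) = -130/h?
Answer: -18338939/3422941 ≈ -5.3577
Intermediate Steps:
k = -49548 (k = -13668 - (-130)/(1/(-153 - 123)) = -13668 - (-130)/(1/(-276)) = -13668 - (-130)/(-1/276) = -13668 - (-130)*(-276) = -13668 - 1*35880 = -13668 - 35880 = -49548)
-16837/3316 + 13881/k = -16837/3316 + 13881/(-49548) = -16837*1/3316 + 13881*(-1/49548) = -16837/3316 - 4627/16516 = -18338939/3422941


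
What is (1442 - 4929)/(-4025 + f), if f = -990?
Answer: 3487/5015 ≈ 0.69531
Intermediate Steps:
(1442 - 4929)/(-4025 + f) = (1442 - 4929)/(-4025 - 990) = -3487/(-5015) = -3487*(-1/5015) = 3487/5015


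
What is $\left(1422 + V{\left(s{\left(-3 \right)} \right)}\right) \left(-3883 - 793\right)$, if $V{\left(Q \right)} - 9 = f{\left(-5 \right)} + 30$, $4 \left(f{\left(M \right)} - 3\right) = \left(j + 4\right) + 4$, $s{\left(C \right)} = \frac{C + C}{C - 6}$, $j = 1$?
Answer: $-6856185$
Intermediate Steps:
$s{\left(C \right)} = \frac{2 C}{-6 + C}$
$f{\left(M \right)} = \frac{21}{4}$ ($f{\left(M \right)} = 3 + \frac{\left(1 + 4\right) + 4}{4} = 3 + \frac{5 + 4}{4} = 3 + \frac{1}{4} \cdot 9 = 3 + \frac{9}{4} = \frac{21}{4}$)
$V{\left(Q \right)} = \frac{177}{4}$ ($V{\left(Q \right)} = 9 + \left(\frac{21}{4} + 30\right) = 9 + \frac{141}{4} = \frac{177}{4}$)
$\left(1422 + V{\left(s{\left(-3 \right)} \right)}\right) \left(-3883 - 793\right) = \left(1422 + \frac{177}{4}\right) \left(-3883 - 793\right) = \frac{5865}{4} \left(-4676\right) = -6856185$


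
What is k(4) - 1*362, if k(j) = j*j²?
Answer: -298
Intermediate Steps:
k(j) = j³
k(4) - 1*362 = 4³ - 1*362 = 64 - 362 = -298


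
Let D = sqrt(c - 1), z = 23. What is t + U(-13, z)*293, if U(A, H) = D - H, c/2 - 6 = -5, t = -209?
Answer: -6655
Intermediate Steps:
c = 2 (c = 12 + 2*(-5) = 12 - 10 = 2)
D = 1 (D = sqrt(2 - 1) = sqrt(1) = 1)
U(A, H) = 1 - H
t + U(-13, z)*293 = -209 + (1 - 1*23)*293 = -209 + (1 - 23)*293 = -209 - 22*293 = -209 - 6446 = -6655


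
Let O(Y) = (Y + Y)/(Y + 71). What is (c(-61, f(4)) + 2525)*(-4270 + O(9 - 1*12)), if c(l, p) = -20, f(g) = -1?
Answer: -363683415/34 ≈ -1.0697e+7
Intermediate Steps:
O(Y) = 2*Y/(71 + Y) (O(Y) = (2*Y)/(71 + Y) = 2*Y/(71 + Y))
(c(-61, f(4)) + 2525)*(-4270 + O(9 - 1*12)) = (-20 + 2525)*(-4270 + 2*(9 - 1*12)/(71 + (9 - 1*12))) = 2505*(-4270 + 2*(9 - 12)/(71 + (9 - 12))) = 2505*(-4270 + 2*(-3)/(71 - 3)) = 2505*(-4270 + 2*(-3)/68) = 2505*(-4270 + 2*(-3)*(1/68)) = 2505*(-4270 - 3/34) = 2505*(-145183/34) = -363683415/34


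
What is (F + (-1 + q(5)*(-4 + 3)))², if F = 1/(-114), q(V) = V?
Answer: 469225/12996 ≈ 36.105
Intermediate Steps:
F = -1/114 ≈ -0.0087719
(F + (-1 + q(5)*(-4 + 3)))² = (-1/114 + (-1 + 5*(-4 + 3)))² = (-1/114 + (-1 + 5*(-1)))² = (-1/114 + (-1 - 5))² = (-1/114 - 6)² = (-685/114)² = 469225/12996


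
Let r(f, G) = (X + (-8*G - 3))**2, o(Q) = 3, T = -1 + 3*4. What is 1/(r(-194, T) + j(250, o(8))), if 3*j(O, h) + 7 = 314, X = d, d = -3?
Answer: 3/26815 ≈ 0.00011188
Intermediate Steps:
T = 11 (T = -1 + 12 = 11)
X = -3
j(O, h) = 307/3 (j(O, h) = -7/3 + (1/3)*314 = -7/3 + 314/3 = 307/3)
r(f, G) = (-6 - 8*G)**2 (r(f, G) = (-3 + (-8*G - 3))**2 = (-3 + (-3 - 8*G))**2 = (-6 - 8*G)**2)
1/(r(-194, T) + j(250, o(8))) = 1/(4*(3 + 4*11)**2 + 307/3) = 1/(4*(3 + 44)**2 + 307/3) = 1/(4*47**2 + 307/3) = 1/(4*2209 + 307/3) = 1/(8836 + 307/3) = 1/(26815/3) = 3/26815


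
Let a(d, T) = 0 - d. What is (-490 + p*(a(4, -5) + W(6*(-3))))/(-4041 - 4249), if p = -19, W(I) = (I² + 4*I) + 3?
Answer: 5259/8290 ≈ 0.63438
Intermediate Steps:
a(d, T) = -d
W(I) = 3 + I² + 4*I
(-490 + p*(a(4, -5) + W(6*(-3))))/(-4041 - 4249) = (-490 - 19*(-1*4 + (3 + (6*(-3))² + 4*(6*(-3)))))/(-4041 - 4249) = (-490 - 19*(-4 + (3 + (-18)² + 4*(-18))))/(-8290) = (-490 - 19*(-4 + (3 + 324 - 72)))*(-1/8290) = (-490 - 19*(-4 + 255))*(-1/8290) = (-490 - 19*251)*(-1/8290) = (-490 - 4769)*(-1/8290) = -5259*(-1/8290) = 5259/8290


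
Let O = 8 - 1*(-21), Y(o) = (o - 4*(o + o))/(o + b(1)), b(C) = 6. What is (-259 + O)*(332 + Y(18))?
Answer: -150305/2 ≈ -75153.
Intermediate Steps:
Y(o) = -7*o/(6 + o) (Y(o) = (o - 4*(o + o))/(o + 6) = (o - 8*o)/(6 + o) = (-7*o)/(6 + o) = -7*o/(6 + o))
O = 29 (O = 8 + 21 = 29)
(-259 + O)*(332 + Y(18)) = (-259 + 29)*(332 - 7*18/(6 + 18)) = -230*(332 - 7*18/24) = -230*(332 - 7*18*1/24) = -230*(332 - 21/4) = -230*1307/4 = -150305/2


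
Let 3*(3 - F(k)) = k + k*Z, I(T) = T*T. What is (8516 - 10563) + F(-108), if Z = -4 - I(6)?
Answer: -3448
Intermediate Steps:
I(T) = T²
Z = -40 (Z = -4 - 1*6² = -4 - 1*36 = -4 - 36 = -40)
F(k) = 3 + 13*k (F(k) = 3 - (k + k*(-40))/3 = 3 - (k - 40*k)/3 = 3 - (-13)*k = 3 + 13*k)
(8516 - 10563) + F(-108) = (8516 - 10563) + (3 + 13*(-108)) = -2047 + (3 - 1404) = -2047 - 1401 = -3448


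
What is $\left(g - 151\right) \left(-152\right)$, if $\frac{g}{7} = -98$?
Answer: $127224$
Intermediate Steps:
$g = -686$ ($g = 7 \left(-98\right) = -686$)
$\left(g - 151\right) \left(-152\right) = \left(-686 - 151\right) \left(-152\right) = \left(-837\right) \left(-152\right) = 127224$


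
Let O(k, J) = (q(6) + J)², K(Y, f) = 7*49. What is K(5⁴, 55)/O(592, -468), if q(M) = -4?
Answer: 343/222784 ≈ 0.0015396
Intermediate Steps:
K(Y, f) = 343
O(k, J) = (-4 + J)²
K(5⁴, 55)/O(592, -468) = 343/((-4 - 468)²) = 343/((-472)²) = 343/222784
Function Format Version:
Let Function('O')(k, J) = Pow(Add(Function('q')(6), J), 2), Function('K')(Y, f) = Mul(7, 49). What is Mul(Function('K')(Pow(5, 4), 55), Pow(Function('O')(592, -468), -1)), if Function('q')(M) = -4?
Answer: Rational(343, 222784) ≈ 0.0015396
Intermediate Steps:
Function('K')(Y, f) = 343
Function('O')(k, J) = Pow(Add(-4, J), 2)
Mul(Function('K')(Pow(5, 4), 55), Pow(Function('O')(592, -468), -1)) = Mul(343, Pow(Pow(Add(-4, -468), 2), -1)) = Mul(343, Pow(Pow(-472, 2), -1)) = Mul(343, Pow(222784, -1)) = Mul(343, Rational(1, 222784)) = Rational(343, 222784)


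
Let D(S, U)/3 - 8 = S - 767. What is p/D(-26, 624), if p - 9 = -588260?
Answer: 588251/2355 ≈ 249.79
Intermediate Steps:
p = -588251 (p = 9 - 588260 = -588251)
D(S, U) = -2277 + 3*S (D(S, U) = 24 + 3*(S - 767) = 24 + 3*(-767 + S) = 24 + (-2301 + 3*S) = -2277 + 3*S)
p/D(-26, 624) = -588251/(-2277 + 3*(-26)) = -588251/(-2277 - 78) = -588251/(-2355) = -588251*(-1/2355) = 588251/2355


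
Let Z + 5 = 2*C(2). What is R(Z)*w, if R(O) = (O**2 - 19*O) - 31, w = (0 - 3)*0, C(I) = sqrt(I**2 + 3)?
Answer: 0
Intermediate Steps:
C(I) = sqrt(3 + I**2)
w = 0 (w = -3*0 = 0)
Z = -5 + 2*sqrt(7) (Z = -5 + 2*sqrt(3 + 2**2) = -5 + 2*sqrt(3 + 4) = -5 + 2*sqrt(7) ≈ 0.29150)
R(O) = -31 + O**2 - 19*O
R(Z)*w = (-31 + (-5 + 2*sqrt(7))**2 - 19*(-5 + 2*sqrt(7)))*0 = (-31 + (-5 + 2*sqrt(7))**2 + (95 - 38*sqrt(7)))*0 = (64 + (-5 + 2*sqrt(7))**2 - 38*sqrt(7))*0 = 0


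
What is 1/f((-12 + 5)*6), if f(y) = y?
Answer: -1/42 ≈ -0.023810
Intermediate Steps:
1/f((-12 + 5)*6) = 1/((-12 + 5)*6) = 1/(-7*6) = 1/(-42) = -1/42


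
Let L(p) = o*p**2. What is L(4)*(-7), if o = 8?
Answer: -896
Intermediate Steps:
L(p) = 8*p**2
L(4)*(-7) = (8*4**2)*(-7) = (8*16)*(-7) = 128*(-7) = -896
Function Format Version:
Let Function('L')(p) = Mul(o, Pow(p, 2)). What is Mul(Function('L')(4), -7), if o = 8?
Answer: -896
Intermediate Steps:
Function('L')(p) = Mul(8, Pow(p, 2))
Mul(Function('L')(4), -7) = Mul(Mul(8, Pow(4, 2)), -7) = Mul(Mul(8, 16), -7) = Mul(128, -7) = -896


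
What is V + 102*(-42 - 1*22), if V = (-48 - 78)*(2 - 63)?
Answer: 1158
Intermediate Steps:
V = 7686 (V = -126*(-61) = 7686)
V + 102*(-42 - 1*22) = 7686 + 102*(-42 - 1*22) = 7686 + 102*(-42 - 22) = 7686 + 102*(-64) = 7686 - 6528 = 1158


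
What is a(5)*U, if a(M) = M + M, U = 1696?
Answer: 16960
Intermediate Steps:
a(M) = 2*M
a(5)*U = (2*5)*1696 = 10*1696 = 16960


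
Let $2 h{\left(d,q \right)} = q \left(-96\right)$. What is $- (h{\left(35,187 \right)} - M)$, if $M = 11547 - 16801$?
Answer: $3722$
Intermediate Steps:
$M = -5254$ ($M = 11547 - 16801 = -5254$)
$h{\left(d,q \right)} = - 48 q$ ($h{\left(d,q \right)} = \frac{q \left(-96\right)}{2} = \frac{\left(-96\right) q}{2} = - 48 q$)
$- (h{\left(35,187 \right)} - M) = - (\left(-48\right) 187 - -5254) = - (-8976 + 5254) = \left(-1\right) \left(-3722\right) = 3722$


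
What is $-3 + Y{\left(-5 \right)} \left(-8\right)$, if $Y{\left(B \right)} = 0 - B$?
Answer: $-43$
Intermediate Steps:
$Y{\left(B \right)} = - B$
$-3 + Y{\left(-5 \right)} \left(-8\right) = -3 + \left(-1\right) \left(-5\right) \left(-8\right) = -3 + 5 \left(-8\right) = -3 - 40 = -43$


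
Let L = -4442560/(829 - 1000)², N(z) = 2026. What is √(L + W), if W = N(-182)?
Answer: √54799706/171 ≈ 43.291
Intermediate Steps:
W = 2026
L = -4442560/29241 (L = -4442560/((-171)²) = -4442560/29241 ≈ -151.93)
√(L + W) = √(-4442560/29241 + 2026) = √(54799706/29241) = √54799706/171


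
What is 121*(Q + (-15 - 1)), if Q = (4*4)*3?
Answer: 3872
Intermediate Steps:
Q = 48 (Q = 16*3 = 48)
121*(Q + (-15 - 1)) = 121*(48 + (-15 - 1)) = 121*(48 - 16) = 121*32 = 3872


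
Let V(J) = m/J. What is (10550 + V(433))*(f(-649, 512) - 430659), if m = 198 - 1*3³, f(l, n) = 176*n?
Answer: -1555728011587/433 ≈ -3.5929e+9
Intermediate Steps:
m = 171 (m = 198 - 1*27 = 198 - 27 = 171)
V(J) = 171/J
(10550 + V(433))*(f(-649, 512) - 430659) = (10550 + 171/433)*(176*512 - 430659) = (10550 + 171*(1/433))*(90112 - 430659) = (10550 + 171/433)*(-340547) = (4568321/433)*(-340547) = -1555728011587/433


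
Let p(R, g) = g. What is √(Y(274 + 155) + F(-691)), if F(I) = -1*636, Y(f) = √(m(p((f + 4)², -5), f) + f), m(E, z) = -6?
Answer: √(-636 + 3*√47) ≈ 24.808*I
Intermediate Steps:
Y(f) = √(-6 + f)
F(I) = -636
√(Y(274 + 155) + F(-691)) = √(√(-6 + (274 + 155)) - 636) = √(√(-6 + 429) - 636) = √(√423 - 636) = √(3*√47 - 636) = √(-636 + 3*√47)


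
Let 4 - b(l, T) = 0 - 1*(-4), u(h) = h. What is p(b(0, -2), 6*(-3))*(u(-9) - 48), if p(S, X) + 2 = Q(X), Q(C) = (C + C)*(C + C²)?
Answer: 628026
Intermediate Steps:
b(l, T) = 0 (b(l, T) = 4 - (0 - 1*(-4)) = 4 - (0 + 4) = 4 - 1*4 = 4 - 4 = 0)
Q(C) = 2*C*(C + C²) (Q(C) = (2*C)*(C + C²) = 2*C*(C + C²))
p(S, X) = -2 + 2*X²*(1 + X)
p(b(0, -2), 6*(-3))*(u(-9) - 48) = (-2 + 2*(6*(-3))²*(1 + 6*(-3)))*(-9 - 48) = (-2 + 2*(-18)²*(1 - 18))*(-57) = (-2 + 2*324*(-17))*(-57) = (-2 - 11016)*(-57) = -11018*(-57) = 628026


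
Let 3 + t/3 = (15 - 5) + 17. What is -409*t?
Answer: -29448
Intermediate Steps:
t = 72 (t = -9 + 3*((15 - 5) + 17) = -9 + 3*(10 + 17) = -9 + 3*27 = -9 + 81 = 72)
-409*t = -409*72 = -29448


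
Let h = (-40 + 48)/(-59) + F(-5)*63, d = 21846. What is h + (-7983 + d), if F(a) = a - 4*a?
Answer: 873664/59 ≈ 14808.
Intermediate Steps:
F(a) = -3*a
h = 55747/59 (h = (-40 + 48)/(-59) - 3*(-5)*63 = 8*(-1/59) + 15*63 = -8/59 + 945 = 55747/59 ≈ 944.86)
h + (-7983 + d) = 55747/59 + (-7983 + 21846) = 55747/59 + 13863 = 873664/59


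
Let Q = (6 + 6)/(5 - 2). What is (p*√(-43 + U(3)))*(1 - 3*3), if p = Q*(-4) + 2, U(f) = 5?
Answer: 112*I*√38 ≈ 690.41*I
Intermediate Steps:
Q = 4 (Q = 12/3 = 12*(⅓) = 4)
p = -14 (p = 4*(-4) + 2 = -16 + 2 = -14)
(p*√(-43 + U(3)))*(1 - 3*3) = (-14*√(-43 + 5))*(1 - 3*3) = (-14*I*√38)*(1 - 9) = -14*I*√38*(-8) = 112*I*√38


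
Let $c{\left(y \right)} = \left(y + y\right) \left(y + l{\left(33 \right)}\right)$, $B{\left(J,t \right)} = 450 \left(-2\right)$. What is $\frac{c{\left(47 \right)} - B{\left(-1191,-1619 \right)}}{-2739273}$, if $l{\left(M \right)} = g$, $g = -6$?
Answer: $- \frac{4754}{2739273} \approx -0.0017355$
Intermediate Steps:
$l{\left(M \right)} = -6$
$B{\left(J,t \right)} = -900$
$c{\left(y \right)} = 2 y \left(-6 + y\right)$ ($c{\left(y \right)} = \left(y + y\right) \left(y - 6\right) = 2 y \left(-6 + y\right)$)
$\frac{c{\left(47 \right)} - B{\left(-1191,-1619 \right)}}{-2739273} = \frac{2 \cdot 47 \left(-6 + 47\right) - -900}{-2739273} = \left(2 \cdot 47 \cdot 41 + 900\right) \left(- \frac{1}{2739273}\right) = \left(3854 + 900\right) \left(- \frac{1}{2739273}\right) = 4754 \left(- \frac{1}{2739273}\right) = - \frac{4754}{2739273}$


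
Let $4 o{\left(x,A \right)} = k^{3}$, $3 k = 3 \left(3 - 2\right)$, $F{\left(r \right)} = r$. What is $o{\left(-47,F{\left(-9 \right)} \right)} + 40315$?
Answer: $\frac{161261}{4} \approx 40315.0$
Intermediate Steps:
$k = 1$ ($k = \frac{3 \left(3 - 2\right)}{3} = \frac{3 \cdot 1}{3} = \frac{1}{3} \cdot 3 = 1$)
$o{\left(x,A \right)} = \frac{1}{4}$ ($o{\left(x,A \right)} = \frac{1^{3}}{4} = \frac{1}{4} \cdot 1 = \frac{1}{4}$)
$o{\left(-47,F{\left(-9 \right)} \right)} + 40315 = \frac{1}{4} + 40315 = \frac{161261}{4}$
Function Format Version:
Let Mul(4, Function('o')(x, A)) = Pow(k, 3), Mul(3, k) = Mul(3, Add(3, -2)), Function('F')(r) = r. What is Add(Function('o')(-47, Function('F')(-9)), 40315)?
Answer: Rational(161261, 4) ≈ 40315.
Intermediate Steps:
k = 1 (k = Mul(Rational(1, 3), Mul(3, Add(3, -2))) = Mul(Rational(1, 3), Mul(3, 1)) = Mul(Rational(1, 3), 3) = 1)
Function('o')(x, A) = Rational(1, 4) (Function('o')(x, A) = Mul(Rational(1, 4), Pow(1, 3)) = Mul(Rational(1, 4), 1) = Rational(1, 4))
Add(Function('o')(-47, Function('F')(-9)), 40315) = Add(Rational(1, 4), 40315) = Rational(161261, 4)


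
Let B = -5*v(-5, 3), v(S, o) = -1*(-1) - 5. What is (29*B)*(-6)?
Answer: -3480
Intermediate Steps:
v(S, o) = -4 (v(S, o) = 1 - 5 = -4)
B = 20 (B = -5*(-4) = 20)
(29*B)*(-6) = (29*20)*(-6) = 580*(-6) = -3480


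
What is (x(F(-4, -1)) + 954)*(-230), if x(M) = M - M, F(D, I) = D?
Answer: -219420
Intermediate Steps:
x(M) = 0
(x(F(-4, -1)) + 954)*(-230) = (0 + 954)*(-230) = 954*(-230) = -219420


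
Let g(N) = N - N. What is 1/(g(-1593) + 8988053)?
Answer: 1/8988053 ≈ 1.1126e-7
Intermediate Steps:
g(N) = 0
1/(g(-1593) + 8988053) = 1/(0 + 8988053) = 1/8988053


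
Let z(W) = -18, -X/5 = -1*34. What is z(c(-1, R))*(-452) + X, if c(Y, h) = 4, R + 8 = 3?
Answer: 8306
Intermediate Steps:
R = -5 (R = -8 + 3 = -5)
X = 170 (X = -(-5)*34 = -5*(-34) = 170)
z(c(-1, R))*(-452) + X = -18*(-452) + 170 = 8136 + 170 = 8306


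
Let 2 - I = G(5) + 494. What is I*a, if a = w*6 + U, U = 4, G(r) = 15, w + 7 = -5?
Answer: 34476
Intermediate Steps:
w = -12 (w = -7 - 5 = -12)
I = -507 (I = 2 - (15 + 494) = 2 - 1*509 = 2 - 509 = -507)
a = -68 (a = -12*6 + 4 = -72 + 4 = -68)
I*a = -507*(-68) = 34476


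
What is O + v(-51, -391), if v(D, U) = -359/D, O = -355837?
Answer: -18147328/51 ≈ -3.5583e+5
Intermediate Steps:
O + v(-51, -391) = -355837 - 359/(-51) = -355837 - 359*(-1/51) = -355837 + 359/51 = -18147328/51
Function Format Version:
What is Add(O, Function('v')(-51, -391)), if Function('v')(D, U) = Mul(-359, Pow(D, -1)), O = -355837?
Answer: Rational(-18147328, 51) ≈ -3.5583e+5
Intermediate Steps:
Add(O, Function('v')(-51, -391)) = Add(-355837, Mul(-359, Pow(-51, -1))) = Add(-355837, Mul(-359, Rational(-1, 51))) = Add(-355837, Rational(359, 51)) = Rational(-18147328, 51)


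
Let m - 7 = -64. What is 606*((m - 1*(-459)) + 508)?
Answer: 551460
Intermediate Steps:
m = -57 (m = 7 - 64 = -57)
606*((m - 1*(-459)) + 508) = 606*((-57 - 1*(-459)) + 508) = 606*((-57 + 459) + 508) = 606*(402 + 508) = 606*910 = 551460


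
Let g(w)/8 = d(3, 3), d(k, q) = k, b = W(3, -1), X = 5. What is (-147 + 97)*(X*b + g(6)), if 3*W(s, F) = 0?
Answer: -1200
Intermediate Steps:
W(s, F) = 0 (W(s, F) = (1/3)*0 = 0)
b = 0
g(w) = 24 (g(w) = 8*3 = 24)
(-147 + 97)*(X*b + g(6)) = (-147 + 97)*(5*0 + 24) = -50*(0 + 24) = -50*24 = -1200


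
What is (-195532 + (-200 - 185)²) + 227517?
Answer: 180210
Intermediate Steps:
(-195532 + (-200 - 185)²) + 227517 = (-195532 + (-385)²) + 227517 = (-195532 + 148225) + 227517 = -47307 + 227517 = 180210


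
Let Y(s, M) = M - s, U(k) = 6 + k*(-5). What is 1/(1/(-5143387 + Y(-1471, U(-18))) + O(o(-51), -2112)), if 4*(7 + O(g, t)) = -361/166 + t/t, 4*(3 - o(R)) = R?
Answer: -853542120/6225458731 ≈ -0.13710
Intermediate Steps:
o(R) = 3 - R/4
U(k) = 6 - 5*k
O(g, t) = -4843/664 (O(g, t) = -7 + (-361/166 + t/t)/4 = -7 + (-361*1/166 + 1)/4 = -7 + (-361/166 + 1)/4 = -7 + (¼)*(-195/166) = -7 - 195/664 = -4843/664)
1/(1/(-5143387 + Y(-1471, U(-18))) + O(o(-51), -2112)) = 1/(1/(-5143387 + ((6 - 5*(-18)) - 1*(-1471))) - 4843/664) = 1/(1/(-5143387 + ((6 + 90) + 1471)) - 4843/664) = 1/(1/(-5143387 + (96 + 1471)) - 4843/664) = 1/(1/(-5143387 + 1567) - 4843/664) = 1/(1/(-5141820) - 4843/664) = 1/(-1/5141820 - 4843/664) = 1/(-6225458731/853542120) = -853542120/6225458731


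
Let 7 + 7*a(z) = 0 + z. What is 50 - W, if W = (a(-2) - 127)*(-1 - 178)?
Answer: -160392/7 ≈ -22913.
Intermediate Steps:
a(z) = -1 + z/7 (a(z) = -1 + (0 + z)/7 = -1 + z/7)
W = 160742/7 (W = ((-1 + (⅐)*(-2)) - 127)*(-1 - 178) = ((-1 - 2/7) - 127)*(-179) = (-9/7 - 127)*(-179) = -898/7*(-179) = 160742/7 ≈ 22963.)
50 - W = 50 - 1*160742/7 = 50 - 160742/7 = -160392/7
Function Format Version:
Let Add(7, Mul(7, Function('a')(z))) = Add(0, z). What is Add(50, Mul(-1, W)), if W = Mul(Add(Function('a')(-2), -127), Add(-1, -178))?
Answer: Rational(-160392, 7) ≈ -22913.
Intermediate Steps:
Function('a')(z) = Add(-1, Mul(Rational(1, 7), z)) (Function('a')(z) = Add(-1, Mul(Rational(1, 7), Add(0, z))) = Add(-1, Mul(Rational(1, 7), z)))
W = Rational(160742, 7) (W = Mul(Add(Add(-1, Mul(Rational(1, 7), -2)), -127), Add(-1, -178)) = Mul(Add(Add(-1, Rational(-2, 7)), -127), -179) = Mul(Add(Rational(-9, 7), -127), -179) = Mul(Rational(-898, 7), -179) = Rational(160742, 7) ≈ 22963.)
Add(50, Mul(-1, W)) = Add(50, Mul(-1, Rational(160742, 7))) = Add(50, Rational(-160742, 7)) = Rational(-160392, 7)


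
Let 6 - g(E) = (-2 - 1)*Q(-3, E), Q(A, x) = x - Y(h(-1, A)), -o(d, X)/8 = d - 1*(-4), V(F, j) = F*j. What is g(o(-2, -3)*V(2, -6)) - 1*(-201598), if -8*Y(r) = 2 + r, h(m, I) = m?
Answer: 1617443/8 ≈ 2.0218e+5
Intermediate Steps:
o(d, X) = -32 - 8*d (o(d, X) = -8*(d - 1*(-4)) = -8*(d + 4) = -8*(4 + d) = -32 - 8*d)
Y(r) = -¼ - r/8 (Y(r) = -(2 + r)/8 = -¼ - r/8)
Q(A, x) = ⅛ + x (Q(A, x) = x - (-¼ - ⅛*(-1)) = x - (-¼ + ⅛) = x - 1*(-⅛) = x + ⅛ = ⅛ + x)
g(E) = 51/8 + 3*E (g(E) = 6 - (-2 - 1)*(⅛ + E) = 6 - (-3)*(⅛ + E) = 6 - (-3/8 - 3*E) = 6 + (3/8 + 3*E) = 51/8 + 3*E)
g(o(-2, -3)*V(2, -6)) - 1*(-201598) = (51/8 + 3*((-32 - 8*(-2))*(2*(-6)))) - 1*(-201598) = (51/8 + 3*((-32 + 16)*(-12))) + 201598 = (51/8 + 3*(-16*(-12))) + 201598 = (51/8 + 3*192) + 201598 = (51/8 + 576) + 201598 = 4659/8 + 201598 = 1617443/8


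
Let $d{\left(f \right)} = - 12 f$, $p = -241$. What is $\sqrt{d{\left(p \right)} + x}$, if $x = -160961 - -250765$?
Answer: $2 \sqrt{23174} \approx 304.46$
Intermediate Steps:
$x = 89804$ ($x = -160961 + 250765 = 89804$)
$\sqrt{d{\left(p \right)} + x} = \sqrt{\left(-12\right) \left(-241\right) + 89804} = \sqrt{2892 + 89804} = \sqrt{92696} = 2 \sqrt{23174}$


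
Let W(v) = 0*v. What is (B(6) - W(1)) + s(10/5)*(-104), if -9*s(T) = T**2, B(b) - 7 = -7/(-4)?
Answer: 1979/36 ≈ 54.972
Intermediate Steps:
B(b) = 35/4 (B(b) = 7 - 7/(-4) = 7 - 7*(-1/4) = 7 + 7/4 = 35/4)
s(T) = -T**2/9
W(v) = 0
(B(6) - W(1)) + s(10/5)*(-104) = (35/4 - 1*0) - (10/5)**2/9*(-104) = (35/4 + 0) - (10*(1/5))**2/9*(-104) = 35/4 - 1/9*2**2*(-104) = 35/4 - 1/9*4*(-104) = 35/4 - 4/9*(-104) = 35/4 + 416/9 = 1979/36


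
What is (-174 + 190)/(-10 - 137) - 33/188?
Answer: -7859/27636 ≈ -0.28438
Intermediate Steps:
(-174 + 190)/(-10 - 137) - 33/188 = 16/(-147) - 33*1/188 = 16*(-1/147) - 33/188 = -16/147 - 33/188 = -7859/27636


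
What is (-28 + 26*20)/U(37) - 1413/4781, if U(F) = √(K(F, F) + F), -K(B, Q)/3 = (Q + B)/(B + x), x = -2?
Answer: -1413/4781 + 492*√37555/1073 ≈ 88.563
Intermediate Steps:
K(B, Q) = -3*(B + Q)/(-2 + B) (K(B, Q) = -3*(Q + B)/(B - 2) = -3*(B + Q)/(-2 + B))
U(F) = √(F - 6*F/(-2 + F)) (U(F) = √(3*(-F - F)/(-2 + F) + F) = √(3*(-2*F)/(-2 + F) + F) = √(-6*F/(-2 + F) + F) = √(F - 6*F/(-2 + F)))
(-28 + 26*20)/U(37) - 1413/4781 = (-28 + 26*20)/(√(37*(-8 + 37)/(-2 + 37))) - 1413/4781 = (-28 + 520)/(√(37*29/35)) - 1413*1/4781 = 492/(√(37*(1/35)*29)) - 1413/4781 = 492/(√(1073/35)) - 1413/4781 = 492/((√37555/35)) - 1413/4781 = 492*(√37555/1073) - 1413/4781 = 492*√37555/1073 - 1413/4781 = -1413/4781 + 492*√37555/1073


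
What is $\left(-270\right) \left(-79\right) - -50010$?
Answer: $71340$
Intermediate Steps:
$\left(-270\right) \left(-79\right) - -50010 = 21330 + 50010 = 71340$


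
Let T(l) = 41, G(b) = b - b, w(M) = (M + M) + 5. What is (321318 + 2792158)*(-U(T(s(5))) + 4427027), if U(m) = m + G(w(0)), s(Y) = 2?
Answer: 13783314663336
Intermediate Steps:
w(M) = 5 + 2*M (w(M) = 2*M + 5 = 5 + 2*M)
G(b) = 0
U(m) = m (U(m) = m + 0 = m)
(321318 + 2792158)*(-U(T(s(5))) + 4427027) = (321318 + 2792158)*(-1*41 + 4427027) = 3113476*(-41 + 4427027) = 3113476*4426986 = 13783314663336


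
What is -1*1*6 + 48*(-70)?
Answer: -3366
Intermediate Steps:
-1*1*6 + 48*(-70) = -1*6 - 3360 = -6 - 3360 = -3366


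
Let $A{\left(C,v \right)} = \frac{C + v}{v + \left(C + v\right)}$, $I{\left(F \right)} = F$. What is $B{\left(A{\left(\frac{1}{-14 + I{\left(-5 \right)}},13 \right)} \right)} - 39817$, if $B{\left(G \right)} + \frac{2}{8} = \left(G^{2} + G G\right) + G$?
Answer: $- \frac{38709201941}{972196} \approx -39816.0$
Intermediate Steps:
$A{\left(C,v \right)} = \frac{C + v}{C + 2 v}$
$B{\left(G \right)} = - \frac{1}{4} + G + 2 G^{2}$ ($B{\left(G \right)} = - \frac{1}{4} + \left(\left(G^{2} + G G\right) + G\right) = - \frac{1}{4} + \left(\left(G^{2} + G^{2}\right) + G\right) = - \frac{1}{4} + \left(2 G^{2} + G\right) = - \frac{1}{4} + \left(G + 2 G^{2}\right) = - \frac{1}{4} + G + 2 G^{2}$)
$B{\left(A{\left(\frac{1}{-14 + I{\left(-5 \right)}},13 \right)} \right)} - 39817 = \left(- \frac{1}{4} + \frac{\frac{1}{-14 - 5} + 13}{\frac{1}{-14 - 5} + 2 \cdot 13} + 2 \left(\frac{\frac{1}{-14 - 5} + 13}{\frac{1}{-14 - 5} + 2 \cdot 13}\right)^{2}\right) - 39817 = \left(- \frac{1}{4} + \frac{\frac{1}{-19} + 13}{\frac{1}{-19} + 26} + 2 \left(\frac{\frac{1}{-19} + 13}{\frac{1}{-19} + 26}\right)^{2}\right) - 39817 = \left(- \frac{1}{4} + \frac{- \frac{1}{19} + 13}{- \frac{1}{19} + 26} + 2 \left(\frac{- \frac{1}{19} + 13}{- \frac{1}{19} + 26}\right)^{2}\right) - 39817 = \left(- \frac{1}{4} + \frac{1}{\frac{493}{19}} \cdot \frac{246}{19} + 2 \left(\frac{1}{\frac{493}{19}} \cdot \frac{246}{19}\right)^{2}\right) - 39817 = \left(- \frac{1}{4} + \frac{19}{493} \cdot \frac{246}{19} + 2 \left(\frac{19}{493} \cdot \frac{246}{19}\right)^{2}\right) - 39817 = \left(- \frac{1}{4} + \frac{246}{493} + 2 \left(\frac{246}{493}\right)^{2}\right) - 39817 = \left(- \frac{1}{4} + \frac{246}{493} + 2 \cdot \frac{60516}{243049}\right) - 39817 = \left(- \frac{1}{4} + \frac{246}{493} + \frac{121032}{243049}\right) - 39817 = \frac{726191}{972196} - 39817 = - \frac{38709201941}{972196}$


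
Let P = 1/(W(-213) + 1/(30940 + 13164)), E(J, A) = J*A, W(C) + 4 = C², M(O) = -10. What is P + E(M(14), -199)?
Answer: 3981548186494/2000777961 ≈ 1990.0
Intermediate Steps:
W(C) = -4 + C²
E(J, A) = A*J
P = 44104/2000777961 (P = 1/((-4 + (-213)²) + 1/(30940 + 13164)) = 1/((-4 + 45369) + 1/44104) = 1/(45365 + 1/44104) = 1/(2000777961/44104) = 44104/2000777961 ≈ 2.2043e-5)
P + E(M(14), -199) = 44104/2000777961 - 199*(-10) = 44104/2000777961 + 1990 = 3981548186494/2000777961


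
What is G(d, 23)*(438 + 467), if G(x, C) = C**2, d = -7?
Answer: 478745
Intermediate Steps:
G(d, 23)*(438 + 467) = 23**2*(438 + 467) = 529*905 = 478745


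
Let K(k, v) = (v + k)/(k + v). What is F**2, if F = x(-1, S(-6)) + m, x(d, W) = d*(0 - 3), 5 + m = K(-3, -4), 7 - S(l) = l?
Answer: 1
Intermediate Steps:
S(l) = 7 - l
K(k, v) = 1 (K(k, v) = (k + v)/(k + v) = 1)
m = -4 (m = -5 + 1 = -4)
x(d, W) = -3*d (x(d, W) = d*(-3) = -3*d)
F = -1 (F = -3*(-1) - 4 = 3 - 4 = -1)
F**2 = (-1)**2 = 1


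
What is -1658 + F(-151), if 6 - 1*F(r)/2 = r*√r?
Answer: -1646 + 302*I*√151 ≈ -1646.0 + 3711.0*I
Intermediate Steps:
F(r) = 12 - 2*r^(3/2) (F(r) = 12 - 2*r*√r = 12 - 2*r^(3/2))
-1658 + F(-151) = -1658 + (12 - (-302)*I*√151) = -1658 + (12 + 302*I*√151) = -1646 + 302*I*√151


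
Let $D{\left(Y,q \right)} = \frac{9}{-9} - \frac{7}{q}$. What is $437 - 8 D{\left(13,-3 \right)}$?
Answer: $\frac{1279}{3} \approx 426.33$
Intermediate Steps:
$D{\left(Y,q \right)} = -1 - \frac{7}{q}$ ($D{\left(Y,q \right)} = 9 \left(- \frac{1}{9}\right) - \frac{7}{q} = -1 - \frac{7}{q}$)
$437 - 8 D{\left(13,-3 \right)} = 437 - 8 \frac{-7 - -3}{-3} = 437 - 8 \left(- \frac{-7 + 3}{3}\right) = 437 - 8 \left(\left(- \frac{1}{3}\right) \left(-4\right)\right) = 437 - \frac{32}{3} = \frac{1279}{3}$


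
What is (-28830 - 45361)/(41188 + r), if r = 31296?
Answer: -74191/72484 ≈ -1.0236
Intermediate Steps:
(-28830 - 45361)/(41188 + r) = (-28830 - 45361)/(41188 + 31296) = -74191/72484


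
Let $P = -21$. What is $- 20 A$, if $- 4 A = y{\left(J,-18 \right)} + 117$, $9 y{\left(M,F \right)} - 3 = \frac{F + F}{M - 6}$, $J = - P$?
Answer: $\frac{1756}{3} \approx 585.33$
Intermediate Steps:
$J = 21$ ($J = \left(-1\right) \left(-21\right) = 21$)
$y{\left(M,F \right)} = \frac{1}{3} + \frac{2 F}{9 \left(-6 + M\right)}$ ($y{\left(M,F \right)} = \frac{1}{3} + \frac{\left(F + F\right) \frac{1}{M - 6}}{9} = \frac{1}{3} + \frac{2 F \frac{1}{-6 + M}}{9} = \frac{1}{3} + \frac{2 F}{9 \left(-6 + M\right)}$)
$A = - \frac{439}{15}$ ($A = - \frac{\frac{-18 + 2 \left(-18\right) + 3 \cdot 21}{9 \left(-6 + 21\right)} + 117}{4} = - \frac{\frac{-18 - 36 + 63}{9 \cdot 15} + 117}{4} = - \frac{\frac{1}{9} \cdot \frac{1}{15} \cdot 9 + 117}{4} = - \frac{\frac{1}{15} + 117}{4} = \left(- \frac{1}{4}\right) \frac{1756}{15} = - \frac{439}{15} \approx -29.267$)
$- 20 A = \left(-20\right) \left(- \frac{439}{15}\right) = \frac{1756}{3}$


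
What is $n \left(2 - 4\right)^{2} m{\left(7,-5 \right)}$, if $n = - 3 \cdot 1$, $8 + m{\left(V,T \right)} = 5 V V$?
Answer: $-2844$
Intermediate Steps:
$m{\left(V,T \right)} = -8 + 5 V^{2}$ ($m{\left(V,T \right)} = -8 + 5 V V = -8 + 5 V^{2}$)
$n = -3$ ($n = \left(-1\right) 3 = -3$)
$n \left(2 - 4\right)^{2} m{\left(7,-5 \right)} = - 3 \left(2 - 4\right)^{2} \left(-8 + 5 \cdot 7^{2}\right) = - 3 \left(-2\right)^{2} \left(-8 + 5 \cdot 49\right) = \left(-3\right) 4 \left(-8 + 245\right) = \left(-12\right) 237 = -2844$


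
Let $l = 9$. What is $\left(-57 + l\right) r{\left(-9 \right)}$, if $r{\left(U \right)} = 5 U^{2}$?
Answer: $-19440$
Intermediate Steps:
$\left(-57 + l\right) r{\left(-9 \right)} = \left(-57 + 9\right) 5 \left(-9\right)^{2} = - 48 \cdot 5 \cdot 81 = \left(-48\right) 405 = -19440$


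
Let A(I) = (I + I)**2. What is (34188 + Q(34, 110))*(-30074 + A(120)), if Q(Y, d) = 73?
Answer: 943068286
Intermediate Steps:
A(I) = 4*I**2 (A(I) = (2*I)**2 = 4*I**2)
(34188 + Q(34, 110))*(-30074 + A(120)) = (34188 + 73)*(-30074 + 4*120**2) = 34261*(-30074 + 4*14400) = 34261*(-30074 + 57600) = 34261*27526 = 943068286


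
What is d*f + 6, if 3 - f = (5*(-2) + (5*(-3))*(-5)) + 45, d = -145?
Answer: 15521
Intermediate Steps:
f = -107 (f = 3 - ((5*(-2) + (5*(-3))*(-5)) + 45) = 3 - ((-10 - 15*(-5)) + 45) = 3 - ((-10 + 75) + 45) = 3 - (65 + 45) = 3 - 1*110 = 3 - 110 = -107)
d*f + 6 = -145*(-107) + 6 = 15515 + 6 = 15521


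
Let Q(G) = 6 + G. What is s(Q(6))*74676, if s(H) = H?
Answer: 896112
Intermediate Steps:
s(Q(6))*74676 = (6 + 6)*74676 = 12*74676 = 896112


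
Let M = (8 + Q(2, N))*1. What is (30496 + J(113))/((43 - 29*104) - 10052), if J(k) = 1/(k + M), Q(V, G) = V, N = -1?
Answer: -3751009/1602075 ≈ -2.3413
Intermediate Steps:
M = 10 (M = (8 + 2)*1 = 10*1 = 10)
J(k) = 1/(10 + k) (J(k) = 1/(k + 10) = 1/(10 + k))
(30496 + J(113))/((43 - 29*104) - 10052) = (30496 + 1/(10 + 113))/((43 - 29*104) - 10052) = (30496 + 1/123)/((43 - 3016) - 10052) = (30496 + 1/123)/(-2973 - 10052) = (3751009/123)/(-13025) = (3751009/123)*(-1/13025) = -3751009/1602075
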